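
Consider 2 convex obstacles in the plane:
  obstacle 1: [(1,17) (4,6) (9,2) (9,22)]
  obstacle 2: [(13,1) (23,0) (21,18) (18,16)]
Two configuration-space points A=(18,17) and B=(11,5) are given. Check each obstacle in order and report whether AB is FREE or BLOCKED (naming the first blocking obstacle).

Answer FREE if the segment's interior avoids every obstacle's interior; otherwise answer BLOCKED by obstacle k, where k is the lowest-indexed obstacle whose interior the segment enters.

FREE

Obstacle 1 [(1,17) (4,6) (9,2) (9,22)]:
  edge (1,17)–(4,6): clear
  edge (4,6)–(9,2): clear
  edge (9,2)–(9,22): clear
  edge (9,22)–(1,17): clear
  midpoint (29/2,11) outside
  → clear
Obstacle 2 [(13,1) (23,0) (21,18) (18,16)]:
  edge (13,1)–(23,0): clear
  edge (23,0)–(21,18): clear
  edge (21,18)–(18,16): clear
  edge (18,16)–(13,1): clear
  midpoint (29/2,11) outside
  → clear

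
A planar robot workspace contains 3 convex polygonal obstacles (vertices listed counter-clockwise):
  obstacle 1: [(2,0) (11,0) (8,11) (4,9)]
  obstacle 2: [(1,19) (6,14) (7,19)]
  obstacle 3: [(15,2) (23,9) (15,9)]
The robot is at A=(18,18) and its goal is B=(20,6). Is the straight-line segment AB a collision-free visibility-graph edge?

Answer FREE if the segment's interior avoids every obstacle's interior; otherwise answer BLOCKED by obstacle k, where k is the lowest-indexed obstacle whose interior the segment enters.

BLOCKED by obstacle 3

Obstacle 1 [(2,0) (11,0) (8,11) (4,9)]:
  edge (2,0)–(11,0): clear
  edge (11,0)–(8,11): clear
  edge (8,11)–(4,9): clear
  edge (4,9)–(2,0): clear
  midpoint (19,12) outside
  → clear
Obstacle 2 [(1,19) (6,14) (7,19)]:
  edge (1,19)–(6,14): clear
  edge (6,14)–(7,19): clear
  edge (7,19)–(1,19): clear
  midpoint (19,12) outside
  → clear
Obstacle 3 [(15,2) (23,9) (15,9)]:
  edge (15,2)–(23,9): crosses AB
  edge (23,9)–(15,9): crosses AB
  edge (15,9)–(15,2): clear
  → BLOCKED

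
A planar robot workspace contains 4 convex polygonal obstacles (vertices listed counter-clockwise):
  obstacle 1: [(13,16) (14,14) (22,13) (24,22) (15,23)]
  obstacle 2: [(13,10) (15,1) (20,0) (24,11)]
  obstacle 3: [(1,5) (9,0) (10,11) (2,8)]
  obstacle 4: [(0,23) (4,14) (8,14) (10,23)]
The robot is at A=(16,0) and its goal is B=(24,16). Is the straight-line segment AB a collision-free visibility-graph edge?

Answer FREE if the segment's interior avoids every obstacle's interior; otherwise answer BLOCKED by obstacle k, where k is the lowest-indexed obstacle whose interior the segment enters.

BLOCKED by obstacle 2

Obstacle 1 [(13,16) (14,14) (22,13) (24,22) (15,23)]:
  edge (13,16)–(14,14): clear
  edge (14,14)–(22,13): clear
  edge (22,13)–(24,22): clear
  edge (24,22)–(15,23): clear
  edge (15,23)–(13,16): clear
  midpoint (20,8) outside
  → clear
Obstacle 2 [(13,10) (15,1) (20,0) (24,11)]:
  edge (13,10)–(15,1): clear
  edge (15,1)–(20,0): crosses AB
  edge (20,0)–(24,11): clear
  edge (24,11)–(13,10): crosses AB
  → BLOCKED
Obstacle 3 [(1,5) (9,0) (10,11) (2,8)]:
  edge (1,5)–(9,0): clear
  edge (9,0)–(10,11): clear
  edge (10,11)–(2,8): clear
  edge (2,8)–(1,5): clear
  midpoint (20,8) outside
  → clear
Obstacle 4 [(0,23) (4,14) (8,14) (10,23)]:
  edge (0,23)–(4,14): clear
  edge (4,14)–(8,14): clear
  edge (8,14)–(10,23): clear
  edge (10,23)–(0,23): clear
  midpoint (20,8) outside
  → clear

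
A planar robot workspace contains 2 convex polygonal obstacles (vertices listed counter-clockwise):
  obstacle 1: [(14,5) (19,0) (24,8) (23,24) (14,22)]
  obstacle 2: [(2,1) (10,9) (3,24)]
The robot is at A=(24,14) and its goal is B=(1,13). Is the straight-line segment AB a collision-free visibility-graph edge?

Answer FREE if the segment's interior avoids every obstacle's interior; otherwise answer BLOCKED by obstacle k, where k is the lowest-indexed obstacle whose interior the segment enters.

Obstacle 1 [(14,5) (19,0) (24,8) (23,24) (14,22)]:
  edge (14,5)–(19,0): clear
  edge (19,0)–(24,8): clear
  edge (24,8)–(23,24): crosses AB
  edge (23,24)–(14,22): clear
  edge (14,22)–(14,5): crosses AB
  → BLOCKED
Obstacle 2 [(2,1) (10,9) (3,24)]:
  edge (2,1)–(10,9): clear
  edge (10,9)–(3,24): crosses AB
  edge (3,24)–(2,1): crosses AB
  → BLOCKED

BLOCKED by obstacle 1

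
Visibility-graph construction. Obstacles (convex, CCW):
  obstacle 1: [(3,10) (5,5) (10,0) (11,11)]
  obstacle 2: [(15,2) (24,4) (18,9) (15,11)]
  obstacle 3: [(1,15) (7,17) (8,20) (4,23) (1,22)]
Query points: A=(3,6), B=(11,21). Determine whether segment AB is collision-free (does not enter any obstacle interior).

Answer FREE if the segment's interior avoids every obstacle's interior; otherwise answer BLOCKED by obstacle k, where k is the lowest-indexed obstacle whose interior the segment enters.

BLOCKED by obstacle 1

Obstacle 1 [(3,10) (5,5) (10,0) (11,11)]:
  edge (3,10)–(5,5): crosses AB
  edge (5,5)–(10,0): clear
  edge (10,0)–(11,11): clear
  edge (11,11)–(3,10): crosses AB
  → BLOCKED
Obstacle 2 [(15,2) (24,4) (18,9) (15,11)]:
  edge (15,2)–(24,4): clear
  edge (24,4)–(18,9): clear
  edge (18,9)–(15,11): clear
  edge (15,11)–(15,2): clear
  midpoint (7,27/2) outside
  → clear
Obstacle 3 [(1,15) (7,17) (8,20) (4,23) (1,22)]:
  edge (1,15)–(7,17): clear
  edge (7,17)–(8,20): clear
  edge (8,20)–(4,23): clear
  edge (4,23)–(1,22): clear
  edge (1,22)–(1,15): clear
  midpoint (7,27/2) outside
  → clear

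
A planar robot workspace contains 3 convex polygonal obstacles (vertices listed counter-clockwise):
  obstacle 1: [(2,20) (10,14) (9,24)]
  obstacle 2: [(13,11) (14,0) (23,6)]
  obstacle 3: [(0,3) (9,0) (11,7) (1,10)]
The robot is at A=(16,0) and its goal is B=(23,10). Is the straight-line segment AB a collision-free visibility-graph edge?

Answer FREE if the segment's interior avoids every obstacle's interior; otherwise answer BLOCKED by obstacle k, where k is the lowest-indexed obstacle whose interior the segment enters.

Obstacle 1 [(2,20) (10,14) (9,24)]:
  edge (2,20)–(10,14): clear
  edge (10,14)–(9,24): clear
  edge (9,24)–(2,20): clear
  midpoint (39/2,5) outside
  → clear
Obstacle 2 [(13,11) (14,0) (23,6)]:
  edge (13,11)–(14,0): clear
  edge (14,0)–(23,6): crosses AB
  edge (23,6)–(13,11): crosses AB
  → BLOCKED
Obstacle 3 [(0,3) (9,0) (11,7) (1,10)]:
  edge (0,3)–(9,0): clear
  edge (9,0)–(11,7): clear
  edge (11,7)–(1,10): clear
  edge (1,10)–(0,3): clear
  midpoint (39/2,5) outside
  → clear

BLOCKED by obstacle 2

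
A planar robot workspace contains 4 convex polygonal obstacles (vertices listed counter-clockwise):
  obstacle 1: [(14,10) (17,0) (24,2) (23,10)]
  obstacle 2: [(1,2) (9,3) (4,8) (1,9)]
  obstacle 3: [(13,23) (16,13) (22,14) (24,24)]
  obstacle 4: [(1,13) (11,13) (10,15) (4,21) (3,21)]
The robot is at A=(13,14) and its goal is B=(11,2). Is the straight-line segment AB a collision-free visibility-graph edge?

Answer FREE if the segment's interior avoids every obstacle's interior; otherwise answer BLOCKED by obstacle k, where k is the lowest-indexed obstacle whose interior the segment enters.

FREE

Obstacle 1 [(14,10) (17,0) (24,2) (23,10)]:
  edge (14,10)–(17,0): clear
  edge (17,0)–(24,2): clear
  edge (24,2)–(23,10): clear
  edge (23,10)–(14,10): clear
  midpoint (12,8) outside
  → clear
Obstacle 2 [(1,2) (9,3) (4,8) (1,9)]:
  edge (1,2)–(9,3): clear
  edge (9,3)–(4,8): clear
  edge (4,8)–(1,9): clear
  edge (1,9)–(1,2): clear
  midpoint (12,8) outside
  → clear
Obstacle 3 [(13,23) (16,13) (22,14) (24,24)]:
  edge (13,23)–(16,13): clear
  edge (16,13)–(22,14): clear
  edge (22,14)–(24,24): clear
  edge (24,24)–(13,23): clear
  midpoint (12,8) outside
  → clear
Obstacle 4 [(1,13) (11,13) (10,15) (4,21) (3,21)]:
  edge (1,13)–(11,13): clear
  edge (11,13)–(10,15): clear
  edge (10,15)–(4,21): clear
  edge (4,21)–(3,21): clear
  edge (3,21)–(1,13): clear
  midpoint (12,8) outside
  → clear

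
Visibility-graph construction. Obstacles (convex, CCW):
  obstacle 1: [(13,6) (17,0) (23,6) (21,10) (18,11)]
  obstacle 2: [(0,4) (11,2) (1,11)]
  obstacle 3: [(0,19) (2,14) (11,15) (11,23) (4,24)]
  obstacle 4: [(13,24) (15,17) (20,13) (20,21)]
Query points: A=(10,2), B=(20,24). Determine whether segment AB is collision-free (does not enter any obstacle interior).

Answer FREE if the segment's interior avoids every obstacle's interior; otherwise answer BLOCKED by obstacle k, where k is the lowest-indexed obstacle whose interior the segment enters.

BLOCKED by obstacle 2

Obstacle 1 [(13,6) (17,0) (23,6) (21,10) (18,11)]:
  edge (13,6)–(17,0): clear
  edge (17,0)–(23,6): clear
  edge (23,6)–(21,10): clear
  edge (21,10)–(18,11): clear
  edge (18,11)–(13,6): clear
  midpoint (15,13) outside
  → clear
Obstacle 2 [(0,4) (11,2) (1,11)]:
  edge (0,4)–(11,2): crosses AB
  edge (11,2)–(1,11): crosses AB
  edge (1,11)–(0,4): clear
  → BLOCKED
Obstacle 3 [(0,19) (2,14) (11,15) (11,23) (4,24)]:
  edge (0,19)–(2,14): clear
  edge (2,14)–(11,15): clear
  edge (11,15)–(11,23): clear
  edge (11,23)–(4,24): clear
  edge (4,24)–(0,19): clear
  midpoint (15,13) outside
  → clear
Obstacle 4 [(13,24) (15,17) (20,13) (20,21)]:
  edge (13,24)–(15,17): clear
  edge (15,17)–(20,13): crosses AB
  edge (20,13)–(20,21): clear
  edge (20,21)–(13,24): crosses AB
  → BLOCKED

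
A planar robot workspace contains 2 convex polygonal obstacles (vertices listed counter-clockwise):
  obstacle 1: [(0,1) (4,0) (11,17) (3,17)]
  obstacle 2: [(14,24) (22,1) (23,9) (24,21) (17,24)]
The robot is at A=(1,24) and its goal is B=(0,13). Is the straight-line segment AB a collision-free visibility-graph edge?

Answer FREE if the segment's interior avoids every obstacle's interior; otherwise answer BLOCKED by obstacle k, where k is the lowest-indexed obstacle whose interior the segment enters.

Obstacle 1 [(0,1) (4,0) (11,17) (3,17)]:
  edge (0,1)–(4,0): clear
  edge (4,0)–(11,17): clear
  edge (11,17)–(3,17): clear
  edge (3,17)–(0,1): clear
  midpoint (1/2,37/2) outside
  → clear
Obstacle 2 [(14,24) (22,1) (23,9) (24,21) (17,24)]:
  edge (14,24)–(22,1): clear
  edge (22,1)–(23,9): clear
  edge (23,9)–(24,21): clear
  edge (24,21)–(17,24): clear
  edge (17,24)–(14,24): clear
  midpoint (1/2,37/2) outside
  → clear

FREE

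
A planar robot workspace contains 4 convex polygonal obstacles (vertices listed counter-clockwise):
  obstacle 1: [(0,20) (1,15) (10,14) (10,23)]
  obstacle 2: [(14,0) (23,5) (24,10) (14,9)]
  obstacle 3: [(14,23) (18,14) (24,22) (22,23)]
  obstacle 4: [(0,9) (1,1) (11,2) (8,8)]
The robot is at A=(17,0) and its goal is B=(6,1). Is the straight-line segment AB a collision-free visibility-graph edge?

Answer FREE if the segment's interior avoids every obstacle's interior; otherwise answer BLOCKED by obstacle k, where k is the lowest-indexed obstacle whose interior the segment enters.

BLOCKED by obstacle 2

Obstacle 1 [(0,20) (1,15) (10,14) (10,23)]:
  edge (0,20)–(1,15): clear
  edge (1,15)–(10,14): clear
  edge (10,14)–(10,23): clear
  edge (10,23)–(0,20): clear
  midpoint (23/2,1/2) outside
  → clear
Obstacle 2 [(14,0) (23,5) (24,10) (14,9)]:
  edge (14,0)–(23,5): crosses AB
  edge (23,5)–(24,10): clear
  edge (24,10)–(14,9): clear
  edge (14,9)–(14,0): crosses AB
  → BLOCKED
Obstacle 3 [(14,23) (18,14) (24,22) (22,23)]:
  edge (14,23)–(18,14): clear
  edge (18,14)–(24,22): clear
  edge (24,22)–(22,23): clear
  edge (22,23)–(14,23): clear
  midpoint (23/2,1/2) outside
  → clear
Obstacle 4 [(0,9) (1,1) (11,2) (8,8)]:
  edge (0,9)–(1,1): clear
  edge (1,1)–(11,2): clear
  edge (11,2)–(8,8): clear
  edge (8,8)–(0,9): clear
  midpoint (23/2,1/2) outside
  → clear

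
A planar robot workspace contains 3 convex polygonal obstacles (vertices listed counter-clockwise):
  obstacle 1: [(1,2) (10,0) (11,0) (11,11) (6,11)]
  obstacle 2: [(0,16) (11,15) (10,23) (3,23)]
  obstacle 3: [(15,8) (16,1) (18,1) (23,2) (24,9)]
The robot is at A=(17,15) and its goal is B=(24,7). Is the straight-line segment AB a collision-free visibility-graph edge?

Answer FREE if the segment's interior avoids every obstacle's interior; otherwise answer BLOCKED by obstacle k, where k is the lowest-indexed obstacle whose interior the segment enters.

Obstacle 1 [(1,2) (10,0) (11,0) (11,11) (6,11)]:
  edge (1,2)–(10,0): clear
  edge (10,0)–(11,0): clear
  edge (11,0)–(11,11): clear
  edge (11,11)–(6,11): clear
  edge (6,11)–(1,2): clear
  midpoint (41/2,11) outside
  → clear
Obstacle 2 [(0,16) (11,15) (10,23) (3,23)]:
  edge (0,16)–(11,15): clear
  edge (11,15)–(10,23): clear
  edge (10,23)–(3,23): clear
  edge (3,23)–(0,16): clear
  midpoint (41/2,11) outside
  → clear
Obstacle 3 [(15,8) (16,1) (18,1) (23,2) (24,9)]:
  edge (15,8)–(16,1): clear
  edge (16,1)–(18,1): clear
  edge (18,1)–(23,2): clear
  edge (23,2)–(24,9): crosses AB
  edge (24,9)–(15,8): crosses AB
  → BLOCKED

BLOCKED by obstacle 3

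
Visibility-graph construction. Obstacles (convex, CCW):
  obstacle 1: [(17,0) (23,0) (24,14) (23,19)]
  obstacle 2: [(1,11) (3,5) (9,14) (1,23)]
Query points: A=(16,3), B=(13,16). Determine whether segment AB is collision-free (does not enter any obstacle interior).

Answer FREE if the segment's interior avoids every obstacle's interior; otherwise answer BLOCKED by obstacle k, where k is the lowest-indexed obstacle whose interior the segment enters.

Obstacle 1 [(17,0) (23,0) (24,14) (23,19)]:
  edge (17,0)–(23,0): clear
  edge (23,0)–(24,14): clear
  edge (24,14)–(23,19): clear
  edge (23,19)–(17,0): clear
  midpoint (29/2,19/2) outside
  → clear
Obstacle 2 [(1,11) (3,5) (9,14) (1,23)]:
  edge (1,11)–(3,5): clear
  edge (3,5)–(9,14): clear
  edge (9,14)–(1,23): clear
  edge (1,23)–(1,11): clear
  midpoint (29/2,19/2) outside
  → clear

FREE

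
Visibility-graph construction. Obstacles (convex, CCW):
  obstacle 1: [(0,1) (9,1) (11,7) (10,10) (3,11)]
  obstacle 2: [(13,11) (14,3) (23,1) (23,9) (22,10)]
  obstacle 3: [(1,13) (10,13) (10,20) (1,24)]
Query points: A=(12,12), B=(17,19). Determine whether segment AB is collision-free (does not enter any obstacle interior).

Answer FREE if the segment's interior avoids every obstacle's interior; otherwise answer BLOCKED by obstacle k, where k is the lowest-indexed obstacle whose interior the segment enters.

FREE

Obstacle 1 [(0,1) (9,1) (11,7) (10,10) (3,11)]:
  edge (0,1)–(9,1): clear
  edge (9,1)–(11,7): clear
  edge (11,7)–(10,10): clear
  edge (10,10)–(3,11): clear
  edge (3,11)–(0,1): clear
  midpoint (29/2,31/2) outside
  → clear
Obstacle 2 [(13,11) (14,3) (23,1) (23,9) (22,10)]:
  edge (13,11)–(14,3): clear
  edge (14,3)–(23,1): clear
  edge (23,1)–(23,9): clear
  edge (23,9)–(22,10): clear
  edge (22,10)–(13,11): clear
  midpoint (29/2,31/2) outside
  → clear
Obstacle 3 [(1,13) (10,13) (10,20) (1,24)]:
  edge (1,13)–(10,13): clear
  edge (10,13)–(10,20): clear
  edge (10,20)–(1,24): clear
  edge (1,24)–(1,13): clear
  midpoint (29/2,31/2) outside
  → clear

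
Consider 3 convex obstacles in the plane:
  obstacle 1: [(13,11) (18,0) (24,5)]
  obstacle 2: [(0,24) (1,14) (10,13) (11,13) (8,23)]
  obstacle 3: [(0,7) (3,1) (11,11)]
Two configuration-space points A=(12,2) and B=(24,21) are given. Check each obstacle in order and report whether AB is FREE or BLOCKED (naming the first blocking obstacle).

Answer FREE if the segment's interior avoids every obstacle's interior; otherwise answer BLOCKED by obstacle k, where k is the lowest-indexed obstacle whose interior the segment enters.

Obstacle 1 [(13,11) (18,0) (24,5)]:
  edge (13,11)–(18,0): crosses AB
  edge (18,0)–(24,5): clear
  edge (24,5)–(13,11): crosses AB
  → BLOCKED
Obstacle 2 [(0,24) (1,14) (10,13) (11,13) (8,23)]:
  edge (0,24)–(1,14): clear
  edge (1,14)–(10,13): clear
  edge (10,13)–(11,13): clear
  edge (11,13)–(8,23): clear
  edge (8,23)–(0,24): clear
  midpoint (18,23/2) outside
  → clear
Obstacle 3 [(0,7) (3,1) (11,11)]:
  edge (0,7)–(3,1): clear
  edge (3,1)–(11,11): clear
  edge (11,11)–(0,7): clear
  midpoint (18,23/2) outside
  → clear

BLOCKED by obstacle 1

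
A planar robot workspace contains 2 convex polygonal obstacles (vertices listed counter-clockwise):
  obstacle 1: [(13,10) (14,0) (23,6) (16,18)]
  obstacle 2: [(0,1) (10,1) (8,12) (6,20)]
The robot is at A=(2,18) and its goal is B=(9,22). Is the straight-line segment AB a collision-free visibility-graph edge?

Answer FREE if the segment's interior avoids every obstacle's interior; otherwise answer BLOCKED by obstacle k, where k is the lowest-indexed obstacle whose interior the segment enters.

Obstacle 1 [(13,10) (14,0) (23,6) (16,18)]:
  edge (13,10)–(14,0): clear
  edge (14,0)–(23,6): clear
  edge (23,6)–(16,18): clear
  edge (16,18)–(13,10): clear
  midpoint (11/2,20) outside
  → clear
Obstacle 2 [(0,1) (10,1) (8,12) (6,20)]:
  edge (0,1)–(10,1): clear
  edge (10,1)–(8,12): clear
  edge (8,12)–(6,20): clear
  edge (6,20)–(0,1): clear
  midpoint (11/2,20) outside
  → clear

FREE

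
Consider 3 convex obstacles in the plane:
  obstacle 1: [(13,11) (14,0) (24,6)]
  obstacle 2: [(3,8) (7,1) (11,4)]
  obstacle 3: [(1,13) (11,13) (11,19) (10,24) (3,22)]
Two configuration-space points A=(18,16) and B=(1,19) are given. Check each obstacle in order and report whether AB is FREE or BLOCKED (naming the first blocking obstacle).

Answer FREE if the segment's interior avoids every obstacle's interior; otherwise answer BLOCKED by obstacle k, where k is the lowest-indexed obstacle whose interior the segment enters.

Obstacle 1 [(13,11) (14,0) (24,6)]:
  edge (13,11)–(14,0): clear
  edge (14,0)–(24,6): clear
  edge (24,6)–(13,11): clear
  midpoint (19/2,35/2) outside
  → clear
Obstacle 2 [(3,8) (7,1) (11,4)]:
  edge (3,8)–(7,1): clear
  edge (7,1)–(11,4): clear
  edge (11,4)–(3,8): clear
  midpoint (19/2,35/2) outside
  → clear
Obstacle 3 [(1,13) (11,13) (11,19) (10,24) (3,22)]:
  edge (1,13)–(11,13): clear
  edge (11,13)–(11,19): crosses AB
  edge (11,19)–(10,24): clear
  edge (10,24)–(3,22): clear
  edge (3,22)–(1,13): crosses AB
  → BLOCKED

BLOCKED by obstacle 3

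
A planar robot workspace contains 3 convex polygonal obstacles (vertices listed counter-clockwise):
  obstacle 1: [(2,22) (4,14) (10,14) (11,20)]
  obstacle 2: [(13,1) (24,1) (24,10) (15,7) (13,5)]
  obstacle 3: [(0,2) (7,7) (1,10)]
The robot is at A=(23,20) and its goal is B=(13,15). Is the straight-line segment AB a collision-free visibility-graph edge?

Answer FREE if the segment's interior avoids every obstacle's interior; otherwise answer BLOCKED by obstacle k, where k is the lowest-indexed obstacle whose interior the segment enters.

FREE

Obstacle 1 [(2,22) (4,14) (10,14) (11,20)]:
  edge (2,22)–(4,14): clear
  edge (4,14)–(10,14): clear
  edge (10,14)–(11,20): clear
  edge (11,20)–(2,22): clear
  midpoint (18,35/2) outside
  → clear
Obstacle 2 [(13,1) (24,1) (24,10) (15,7) (13,5)]:
  edge (13,1)–(24,1): clear
  edge (24,1)–(24,10): clear
  edge (24,10)–(15,7): clear
  edge (15,7)–(13,5): clear
  edge (13,5)–(13,1): clear
  midpoint (18,35/2) outside
  → clear
Obstacle 3 [(0,2) (7,7) (1,10)]:
  edge (0,2)–(7,7): clear
  edge (7,7)–(1,10): clear
  edge (1,10)–(0,2): clear
  midpoint (18,35/2) outside
  → clear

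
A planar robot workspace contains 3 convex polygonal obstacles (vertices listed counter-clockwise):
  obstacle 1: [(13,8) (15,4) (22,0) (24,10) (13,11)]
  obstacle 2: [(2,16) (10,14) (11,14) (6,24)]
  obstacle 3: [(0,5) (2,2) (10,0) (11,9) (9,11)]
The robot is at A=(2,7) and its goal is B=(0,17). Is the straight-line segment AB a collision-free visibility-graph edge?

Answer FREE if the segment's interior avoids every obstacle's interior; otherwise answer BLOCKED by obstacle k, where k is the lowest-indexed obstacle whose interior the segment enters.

FREE

Obstacle 1 [(13,8) (15,4) (22,0) (24,10) (13,11)]:
  edge (13,8)–(15,4): clear
  edge (15,4)–(22,0): clear
  edge (22,0)–(24,10): clear
  edge (24,10)–(13,11): clear
  edge (13,11)–(13,8): clear
  midpoint (1,12) outside
  → clear
Obstacle 2 [(2,16) (10,14) (11,14) (6,24)]:
  edge (2,16)–(10,14): clear
  edge (10,14)–(11,14): clear
  edge (11,14)–(6,24): clear
  edge (6,24)–(2,16): clear
  midpoint (1,12) outside
  → clear
Obstacle 3 [(0,5) (2,2) (10,0) (11,9) (9,11)]:
  edge (0,5)–(2,2): clear
  edge (2,2)–(10,0): clear
  edge (10,0)–(11,9): clear
  edge (11,9)–(9,11): clear
  edge (9,11)–(0,5): clear
  midpoint (1,12) outside
  → clear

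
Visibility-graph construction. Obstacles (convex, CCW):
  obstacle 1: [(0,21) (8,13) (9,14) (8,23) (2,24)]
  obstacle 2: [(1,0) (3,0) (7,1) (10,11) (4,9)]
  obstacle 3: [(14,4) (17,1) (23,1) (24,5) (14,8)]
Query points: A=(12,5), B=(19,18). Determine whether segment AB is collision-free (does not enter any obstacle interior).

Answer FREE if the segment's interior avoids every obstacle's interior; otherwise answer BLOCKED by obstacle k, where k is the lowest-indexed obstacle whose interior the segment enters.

Obstacle 1 [(0,21) (8,13) (9,14) (8,23) (2,24)]:
  edge (0,21)–(8,13): clear
  edge (8,13)–(9,14): clear
  edge (9,14)–(8,23): clear
  edge (8,23)–(2,24): clear
  edge (2,24)–(0,21): clear
  midpoint (31/2,23/2) outside
  → clear
Obstacle 2 [(1,0) (3,0) (7,1) (10,11) (4,9)]:
  edge (1,0)–(3,0): clear
  edge (3,0)–(7,1): clear
  edge (7,1)–(10,11): clear
  edge (10,11)–(4,9): clear
  edge (4,9)–(1,0): clear
  midpoint (31/2,23/2) outside
  → clear
Obstacle 3 [(14,4) (17,1) (23,1) (24,5) (14,8)]:
  edge (14,4)–(17,1): clear
  edge (17,1)–(23,1): clear
  edge (23,1)–(24,5): clear
  edge (24,5)–(14,8): clear
  edge (14,8)–(14,4): clear
  midpoint (31/2,23/2) outside
  → clear

FREE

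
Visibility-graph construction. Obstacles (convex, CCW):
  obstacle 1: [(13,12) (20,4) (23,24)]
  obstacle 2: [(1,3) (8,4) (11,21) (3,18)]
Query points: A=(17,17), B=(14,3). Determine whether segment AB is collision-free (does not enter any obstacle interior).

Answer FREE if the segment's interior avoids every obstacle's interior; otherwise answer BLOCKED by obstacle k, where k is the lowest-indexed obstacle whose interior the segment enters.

Obstacle 1 [(13,12) (20,4) (23,24)]:
  edge (13,12)–(20,4): crosses AB
  edge (20,4)–(23,24): clear
  edge (23,24)–(13,12): crosses AB
  → BLOCKED
Obstacle 2 [(1,3) (8,4) (11,21) (3,18)]:
  edge (1,3)–(8,4): clear
  edge (8,4)–(11,21): clear
  edge (11,21)–(3,18): clear
  edge (3,18)–(1,3): clear
  midpoint (31/2,10) outside
  → clear

BLOCKED by obstacle 1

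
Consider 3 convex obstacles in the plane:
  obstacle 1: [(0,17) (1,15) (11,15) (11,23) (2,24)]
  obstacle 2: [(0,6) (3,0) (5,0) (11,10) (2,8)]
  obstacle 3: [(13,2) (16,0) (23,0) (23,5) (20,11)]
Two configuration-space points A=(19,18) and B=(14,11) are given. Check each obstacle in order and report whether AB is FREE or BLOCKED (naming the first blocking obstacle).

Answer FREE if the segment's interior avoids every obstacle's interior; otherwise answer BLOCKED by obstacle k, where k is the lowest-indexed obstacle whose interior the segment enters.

Obstacle 1 [(0,17) (1,15) (11,15) (11,23) (2,24)]:
  edge (0,17)–(1,15): clear
  edge (1,15)–(11,15): clear
  edge (11,15)–(11,23): clear
  edge (11,23)–(2,24): clear
  edge (2,24)–(0,17): clear
  midpoint (33/2,29/2) outside
  → clear
Obstacle 2 [(0,6) (3,0) (5,0) (11,10) (2,8)]:
  edge (0,6)–(3,0): clear
  edge (3,0)–(5,0): clear
  edge (5,0)–(11,10): clear
  edge (11,10)–(2,8): clear
  edge (2,8)–(0,6): clear
  midpoint (33/2,29/2) outside
  → clear
Obstacle 3 [(13,2) (16,0) (23,0) (23,5) (20,11)]:
  edge (13,2)–(16,0): clear
  edge (16,0)–(23,0): clear
  edge (23,0)–(23,5): clear
  edge (23,5)–(20,11): clear
  edge (20,11)–(13,2): clear
  midpoint (33/2,29/2) outside
  → clear

FREE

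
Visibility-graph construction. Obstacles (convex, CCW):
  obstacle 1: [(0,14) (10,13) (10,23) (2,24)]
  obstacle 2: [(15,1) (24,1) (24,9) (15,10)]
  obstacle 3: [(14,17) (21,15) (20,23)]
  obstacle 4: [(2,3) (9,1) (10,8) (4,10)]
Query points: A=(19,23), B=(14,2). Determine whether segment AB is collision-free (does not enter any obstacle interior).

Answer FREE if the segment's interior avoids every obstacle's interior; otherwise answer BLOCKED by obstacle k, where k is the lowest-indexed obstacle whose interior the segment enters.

Obstacle 1 [(0,14) (10,13) (10,23) (2,24)]:
  edge (0,14)–(10,13): clear
  edge (10,13)–(10,23): clear
  edge (10,23)–(2,24): clear
  edge (2,24)–(0,14): clear
  midpoint (33/2,25/2) outside
  → clear
Obstacle 2 [(15,1) (24,1) (24,9) (15,10)]:
  edge (15,1)–(24,1): clear
  edge (24,1)–(24,9): clear
  edge (24,9)–(15,10): crosses AB
  edge (15,10)–(15,1): crosses AB
  → BLOCKED
Obstacle 3 [(14,17) (21,15) (20,23)]:
  edge (14,17)–(21,15): crosses AB
  edge (21,15)–(20,23): clear
  edge (20,23)–(14,17): crosses AB
  → BLOCKED
Obstacle 4 [(2,3) (9,1) (10,8) (4,10)]:
  edge (2,3)–(9,1): clear
  edge (9,1)–(10,8): clear
  edge (10,8)–(4,10): clear
  edge (4,10)–(2,3): clear
  midpoint (33/2,25/2) outside
  → clear

BLOCKED by obstacle 2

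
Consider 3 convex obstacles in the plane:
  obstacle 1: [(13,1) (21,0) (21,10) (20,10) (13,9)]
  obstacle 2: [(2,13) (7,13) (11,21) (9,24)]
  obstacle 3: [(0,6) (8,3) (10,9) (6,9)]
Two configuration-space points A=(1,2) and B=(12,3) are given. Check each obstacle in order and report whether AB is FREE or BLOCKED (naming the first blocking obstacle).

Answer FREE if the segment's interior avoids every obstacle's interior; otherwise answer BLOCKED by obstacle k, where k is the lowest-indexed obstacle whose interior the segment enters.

FREE

Obstacle 1 [(13,1) (21,0) (21,10) (20,10) (13,9)]:
  edge (13,1)–(21,0): clear
  edge (21,0)–(21,10): clear
  edge (21,10)–(20,10): clear
  edge (20,10)–(13,9): clear
  edge (13,9)–(13,1): clear
  midpoint (13/2,5/2) outside
  → clear
Obstacle 2 [(2,13) (7,13) (11,21) (9,24)]:
  edge (2,13)–(7,13): clear
  edge (7,13)–(11,21): clear
  edge (11,21)–(9,24): clear
  edge (9,24)–(2,13): clear
  midpoint (13/2,5/2) outside
  → clear
Obstacle 3 [(0,6) (8,3) (10,9) (6,9)]:
  edge (0,6)–(8,3): clear
  edge (8,3)–(10,9): clear
  edge (10,9)–(6,9): clear
  edge (6,9)–(0,6): clear
  midpoint (13/2,5/2) outside
  → clear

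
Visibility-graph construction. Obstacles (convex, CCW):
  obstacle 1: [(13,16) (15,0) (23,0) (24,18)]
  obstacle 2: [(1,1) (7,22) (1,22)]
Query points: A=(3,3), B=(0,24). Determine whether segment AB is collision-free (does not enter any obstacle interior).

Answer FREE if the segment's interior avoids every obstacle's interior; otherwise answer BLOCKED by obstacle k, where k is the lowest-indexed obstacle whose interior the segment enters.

Obstacle 1 [(13,16) (15,0) (23,0) (24,18)]:
  edge (13,16)–(15,0): clear
  edge (15,0)–(23,0): clear
  edge (23,0)–(24,18): clear
  edge (24,18)–(13,16): clear
  midpoint (3/2,27/2) outside
  → clear
Obstacle 2 [(1,1) (7,22) (1,22)]:
  edge (1,1)–(7,22): crosses AB
  edge (7,22)–(1,22): clear
  edge (1,22)–(1,1): crosses AB
  → BLOCKED

BLOCKED by obstacle 2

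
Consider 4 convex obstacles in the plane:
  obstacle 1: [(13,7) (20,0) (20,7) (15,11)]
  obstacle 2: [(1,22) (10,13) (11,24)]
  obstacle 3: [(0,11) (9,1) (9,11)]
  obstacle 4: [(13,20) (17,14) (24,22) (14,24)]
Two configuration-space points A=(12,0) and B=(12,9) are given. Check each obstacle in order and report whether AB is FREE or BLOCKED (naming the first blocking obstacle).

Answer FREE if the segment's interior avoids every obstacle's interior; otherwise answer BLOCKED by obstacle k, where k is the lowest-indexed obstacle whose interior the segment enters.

Obstacle 1 [(13,7) (20,0) (20,7) (15,11)]:
  edge (13,7)–(20,0): clear
  edge (20,0)–(20,7): clear
  edge (20,7)–(15,11): clear
  edge (15,11)–(13,7): clear
  midpoint (12,9/2) outside
  → clear
Obstacle 2 [(1,22) (10,13) (11,24)]:
  edge (1,22)–(10,13): clear
  edge (10,13)–(11,24): clear
  edge (11,24)–(1,22): clear
  midpoint (12,9/2) outside
  → clear
Obstacle 3 [(0,11) (9,1) (9,11)]:
  edge (0,11)–(9,1): clear
  edge (9,1)–(9,11): clear
  edge (9,11)–(0,11): clear
  midpoint (12,9/2) outside
  → clear
Obstacle 4 [(13,20) (17,14) (24,22) (14,24)]:
  edge (13,20)–(17,14): clear
  edge (17,14)–(24,22): clear
  edge (24,22)–(14,24): clear
  edge (14,24)–(13,20): clear
  midpoint (12,9/2) outside
  → clear

FREE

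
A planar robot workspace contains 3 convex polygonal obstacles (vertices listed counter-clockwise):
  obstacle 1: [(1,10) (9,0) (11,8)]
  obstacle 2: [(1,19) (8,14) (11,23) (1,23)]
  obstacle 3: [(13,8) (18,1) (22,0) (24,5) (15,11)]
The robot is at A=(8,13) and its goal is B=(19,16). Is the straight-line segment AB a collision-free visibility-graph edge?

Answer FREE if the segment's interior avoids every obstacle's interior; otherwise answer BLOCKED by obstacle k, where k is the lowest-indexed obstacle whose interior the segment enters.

FREE

Obstacle 1 [(1,10) (9,0) (11,8)]:
  edge (1,10)–(9,0): clear
  edge (9,0)–(11,8): clear
  edge (11,8)–(1,10): clear
  midpoint (27/2,29/2) outside
  → clear
Obstacle 2 [(1,19) (8,14) (11,23) (1,23)]:
  edge (1,19)–(8,14): clear
  edge (8,14)–(11,23): clear
  edge (11,23)–(1,23): clear
  edge (1,23)–(1,19): clear
  midpoint (27/2,29/2) outside
  → clear
Obstacle 3 [(13,8) (18,1) (22,0) (24,5) (15,11)]:
  edge (13,8)–(18,1): clear
  edge (18,1)–(22,0): clear
  edge (22,0)–(24,5): clear
  edge (24,5)–(15,11): clear
  edge (15,11)–(13,8): clear
  midpoint (27/2,29/2) outside
  → clear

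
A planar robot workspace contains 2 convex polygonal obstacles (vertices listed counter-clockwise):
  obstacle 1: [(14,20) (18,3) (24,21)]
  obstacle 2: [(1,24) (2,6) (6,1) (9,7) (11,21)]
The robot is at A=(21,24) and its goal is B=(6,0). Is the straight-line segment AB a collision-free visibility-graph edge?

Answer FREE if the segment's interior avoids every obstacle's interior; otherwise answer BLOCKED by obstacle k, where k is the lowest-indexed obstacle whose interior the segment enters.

Obstacle 1 [(14,20) (18,3) (24,21)]:
  edge (14,20)–(18,3): crosses AB
  edge (18,3)–(24,21): clear
  edge (24,21)–(14,20): crosses AB
  → BLOCKED
Obstacle 2 [(1,24) (2,6) (6,1) (9,7) (11,21)]:
  edge (1,24)–(2,6): clear
  edge (2,6)–(6,1): clear
  edge (6,1)–(9,7): clear
  edge (9,7)–(11,21): clear
  edge (11,21)–(1,24): clear
  midpoint (27/2,12) outside
  → clear

BLOCKED by obstacle 1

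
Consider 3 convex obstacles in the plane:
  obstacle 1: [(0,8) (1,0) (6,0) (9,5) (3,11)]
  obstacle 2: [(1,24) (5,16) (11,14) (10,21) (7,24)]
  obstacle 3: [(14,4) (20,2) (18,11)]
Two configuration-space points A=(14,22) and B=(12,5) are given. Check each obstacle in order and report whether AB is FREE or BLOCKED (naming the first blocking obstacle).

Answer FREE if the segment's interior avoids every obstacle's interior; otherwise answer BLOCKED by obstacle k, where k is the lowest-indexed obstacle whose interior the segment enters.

FREE

Obstacle 1 [(0,8) (1,0) (6,0) (9,5) (3,11)]:
  edge (0,8)–(1,0): clear
  edge (1,0)–(6,0): clear
  edge (6,0)–(9,5): clear
  edge (9,5)–(3,11): clear
  edge (3,11)–(0,8): clear
  midpoint (13,27/2) outside
  → clear
Obstacle 2 [(1,24) (5,16) (11,14) (10,21) (7,24)]:
  edge (1,24)–(5,16): clear
  edge (5,16)–(11,14): clear
  edge (11,14)–(10,21): clear
  edge (10,21)–(7,24): clear
  edge (7,24)–(1,24): clear
  midpoint (13,27/2) outside
  → clear
Obstacle 3 [(14,4) (20,2) (18,11)]:
  edge (14,4)–(20,2): clear
  edge (20,2)–(18,11): clear
  edge (18,11)–(14,4): clear
  midpoint (13,27/2) outside
  → clear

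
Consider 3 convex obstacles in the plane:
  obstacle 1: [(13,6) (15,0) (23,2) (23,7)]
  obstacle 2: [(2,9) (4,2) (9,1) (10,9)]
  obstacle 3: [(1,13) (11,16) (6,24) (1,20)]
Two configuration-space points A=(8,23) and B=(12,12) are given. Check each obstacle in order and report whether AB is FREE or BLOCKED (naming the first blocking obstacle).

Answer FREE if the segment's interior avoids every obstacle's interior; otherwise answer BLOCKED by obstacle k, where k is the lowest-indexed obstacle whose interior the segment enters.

Obstacle 1 [(13,6) (15,0) (23,2) (23,7)]:
  edge (13,6)–(15,0): clear
  edge (15,0)–(23,2): clear
  edge (23,2)–(23,7): clear
  edge (23,7)–(13,6): clear
  midpoint (10,35/2) outside
  → clear
Obstacle 2 [(2,9) (4,2) (9,1) (10,9)]:
  edge (2,9)–(4,2): clear
  edge (4,2)–(9,1): clear
  edge (9,1)–(10,9): clear
  edge (10,9)–(2,9): clear
  midpoint (10,35/2) outside
  → clear
Obstacle 3 [(1,13) (11,16) (6,24) (1,20)]:
  edge (1,13)–(11,16): crosses AB
  edge (11,16)–(6,24): crosses AB
  edge (6,24)–(1,20): clear
  edge (1,20)–(1,13): clear
  → BLOCKED

BLOCKED by obstacle 3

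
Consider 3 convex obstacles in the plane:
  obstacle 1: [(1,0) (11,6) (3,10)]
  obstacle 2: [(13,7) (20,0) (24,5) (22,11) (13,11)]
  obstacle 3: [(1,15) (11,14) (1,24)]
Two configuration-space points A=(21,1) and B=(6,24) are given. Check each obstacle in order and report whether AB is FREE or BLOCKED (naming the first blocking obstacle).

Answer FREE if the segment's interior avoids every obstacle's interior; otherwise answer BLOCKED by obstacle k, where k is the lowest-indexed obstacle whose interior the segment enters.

BLOCKED by obstacle 2

Obstacle 1 [(1,0) (11,6) (3,10)]:
  edge (1,0)–(11,6): clear
  edge (11,6)–(3,10): clear
  edge (3,10)–(1,0): clear
  midpoint (27/2,25/2) outside
  → clear
Obstacle 2 [(13,7) (20,0) (24,5) (22,11) (13,11)]:
  edge (13,7)–(20,0): clear
  edge (20,0)–(24,5): crosses AB
  edge (24,5)–(22,11): clear
  edge (22,11)–(13,11): crosses AB
  edge (13,11)–(13,7): clear
  → BLOCKED
Obstacle 3 [(1,15) (11,14) (1,24)]:
  edge (1,15)–(11,14): clear
  edge (11,14)–(1,24): clear
  edge (1,24)–(1,15): clear
  midpoint (27/2,25/2) outside
  → clear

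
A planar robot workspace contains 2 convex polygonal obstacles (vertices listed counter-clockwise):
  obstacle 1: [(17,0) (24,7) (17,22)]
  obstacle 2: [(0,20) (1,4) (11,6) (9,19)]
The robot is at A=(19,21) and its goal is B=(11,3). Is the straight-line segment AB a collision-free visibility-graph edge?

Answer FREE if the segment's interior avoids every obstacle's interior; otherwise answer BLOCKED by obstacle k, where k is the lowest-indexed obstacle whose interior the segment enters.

Obstacle 1 [(17,0) (24,7) (17,22)]:
  edge (17,0)–(24,7): clear
  edge (24,7)–(17,22): crosses AB
  edge (17,22)–(17,0): crosses AB
  → BLOCKED
Obstacle 2 [(0,20) (1,4) (11,6) (9,19)]:
  edge (0,20)–(1,4): clear
  edge (1,4)–(11,6): clear
  edge (11,6)–(9,19): clear
  edge (9,19)–(0,20): clear
  midpoint (15,12) outside
  → clear

BLOCKED by obstacle 1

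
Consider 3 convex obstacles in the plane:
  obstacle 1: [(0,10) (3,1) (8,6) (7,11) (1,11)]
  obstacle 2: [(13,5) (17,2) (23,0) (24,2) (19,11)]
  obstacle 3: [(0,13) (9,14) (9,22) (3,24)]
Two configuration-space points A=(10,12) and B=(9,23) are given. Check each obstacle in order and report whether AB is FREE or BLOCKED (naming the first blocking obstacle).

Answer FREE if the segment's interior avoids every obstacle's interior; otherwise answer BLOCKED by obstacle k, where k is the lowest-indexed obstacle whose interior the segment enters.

FREE

Obstacle 1 [(0,10) (3,1) (8,6) (7,11) (1,11)]:
  edge (0,10)–(3,1): clear
  edge (3,1)–(8,6): clear
  edge (8,6)–(7,11): clear
  edge (7,11)–(1,11): clear
  edge (1,11)–(0,10): clear
  midpoint (19/2,35/2) outside
  → clear
Obstacle 2 [(13,5) (17,2) (23,0) (24,2) (19,11)]:
  edge (13,5)–(17,2): clear
  edge (17,2)–(23,0): clear
  edge (23,0)–(24,2): clear
  edge (24,2)–(19,11): clear
  edge (19,11)–(13,5): clear
  midpoint (19/2,35/2) outside
  → clear
Obstacle 3 [(0,13) (9,14) (9,22) (3,24)]:
  edge (0,13)–(9,14): clear
  edge (9,14)–(9,22): clear
  edge (9,22)–(3,24): clear
  edge (3,24)–(0,13): clear
  midpoint (19/2,35/2) outside
  → clear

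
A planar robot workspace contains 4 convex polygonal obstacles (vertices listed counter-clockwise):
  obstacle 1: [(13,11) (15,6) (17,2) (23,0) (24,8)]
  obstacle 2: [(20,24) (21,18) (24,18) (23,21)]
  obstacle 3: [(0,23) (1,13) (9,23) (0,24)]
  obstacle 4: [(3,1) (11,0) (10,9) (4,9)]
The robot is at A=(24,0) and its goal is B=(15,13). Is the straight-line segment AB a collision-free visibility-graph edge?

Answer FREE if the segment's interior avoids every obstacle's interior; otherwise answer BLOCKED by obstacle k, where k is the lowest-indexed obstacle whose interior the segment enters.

Obstacle 1 [(13,11) (15,6) (17,2) (23,0) (24,8)]:
  edge (13,11)–(15,6): clear
  edge (15,6)–(17,2): clear
  edge (17,2)–(23,0): clear
  edge (23,0)–(24,8): crosses AB
  edge (24,8)–(13,11): crosses AB
  → BLOCKED
Obstacle 2 [(20,24) (21,18) (24,18) (23,21)]:
  edge (20,24)–(21,18): clear
  edge (21,18)–(24,18): clear
  edge (24,18)–(23,21): clear
  edge (23,21)–(20,24): clear
  midpoint (39/2,13/2) outside
  → clear
Obstacle 3 [(0,23) (1,13) (9,23) (0,24)]:
  edge (0,23)–(1,13): clear
  edge (1,13)–(9,23): clear
  edge (9,23)–(0,24): clear
  edge (0,24)–(0,23): clear
  midpoint (39/2,13/2) outside
  → clear
Obstacle 4 [(3,1) (11,0) (10,9) (4,9)]:
  edge (3,1)–(11,0): clear
  edge (11,0)–(10,9): clear
  edge (10,9)–(4,9): clear
  edge (4,9)–(3,1): clear
  midpoint (39/2,13/2) outside
  → clear

BLOCKED by obstacle 1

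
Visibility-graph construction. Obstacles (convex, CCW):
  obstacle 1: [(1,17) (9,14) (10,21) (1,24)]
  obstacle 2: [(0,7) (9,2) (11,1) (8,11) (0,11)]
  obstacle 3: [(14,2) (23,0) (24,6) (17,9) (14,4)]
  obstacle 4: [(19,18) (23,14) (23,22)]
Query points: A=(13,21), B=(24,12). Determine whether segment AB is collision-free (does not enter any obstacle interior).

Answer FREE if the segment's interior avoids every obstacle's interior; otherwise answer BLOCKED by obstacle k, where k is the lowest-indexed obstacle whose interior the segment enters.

FREE

Obstacle 1 [(1,17) (9,14) (10,21) (1,24)]:
  edge (1,17)–(9,14): clear
  edge (9,14)–(10,21): clear
  edge (10,21)–(1,24): clear
  edge (1,24)–(1,17): clear
  midpoint (37/2,33/2) outside
  → clear
Obstacle 2 [(0,7) (9,2) (11,1) (8,11) (0,11)]:
  edge (0,7)–(9,2): clear
  edge (9,2)–(11,1): clear
  edge (11,1)–(8,11): clear
  edge (8,11)–(0,11): clear
  edge (0,11)–(0,7): clear
  midpoint (37/2,33/2) outside
  → clear
Obstacle 3 [(14,2) (23,0) (24,6) (17,9) (14,4)]:
  edge (14,2)–(23,0): clear
  edge (23,0)–(24,6): clear
  edge (24,6)–(17,9): clear
  edge (17,9)–(14,4): clear
  edge (14,4)–(14,2): clear
  midpoint (37/2,33/2) outside
  → clear
Obstacle 4 [(19,18) (23,14) (23,22)]:
  edge (19,18)–(23,14): clear
  edge (23,14)–(23,22): clear
  edge (23,22)–(19,18): clear
  midpoint (37/2,33/2) outside
  → clear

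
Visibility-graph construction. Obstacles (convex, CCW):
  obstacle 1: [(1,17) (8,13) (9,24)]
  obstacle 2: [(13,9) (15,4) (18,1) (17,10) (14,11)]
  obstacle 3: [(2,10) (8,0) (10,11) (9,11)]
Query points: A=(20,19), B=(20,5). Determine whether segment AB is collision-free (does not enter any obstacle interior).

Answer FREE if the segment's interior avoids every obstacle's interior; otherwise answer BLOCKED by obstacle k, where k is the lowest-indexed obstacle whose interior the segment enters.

Obstacle 1 [(1,17) (8,13) (9,24)]:
  edge (1,17)–(8,13): clear
  edge (8,13)–(9,24): clear
  edge (9,24)–(1,17): clear
  midpoint (20,12) outside
  → clear
Obstacle 2 [(13,9) (15,4) (18,1) (17,10) (14,11)]:
  edge (13,9)–(15,4): clear
  edge (15,4)–(18,1): clear
  edge (18,1)–(17,10): clear
  edge (17,10)–(14,11): clear
  edge (14,11)–(13,9): clear
  midpoint (20,12) outside
  → clear
Obstacle 3 [(2,10) (8,0) (10,11) (9,11)]:
  edge (2,10)–(8,0): clear
  edge (8,0)–(10,11): clear
  edge (10,11)–(9,11): clear
  edge (9,11)–(2,10): clear
  midpoint (20,12) outside
  → clear

FREE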